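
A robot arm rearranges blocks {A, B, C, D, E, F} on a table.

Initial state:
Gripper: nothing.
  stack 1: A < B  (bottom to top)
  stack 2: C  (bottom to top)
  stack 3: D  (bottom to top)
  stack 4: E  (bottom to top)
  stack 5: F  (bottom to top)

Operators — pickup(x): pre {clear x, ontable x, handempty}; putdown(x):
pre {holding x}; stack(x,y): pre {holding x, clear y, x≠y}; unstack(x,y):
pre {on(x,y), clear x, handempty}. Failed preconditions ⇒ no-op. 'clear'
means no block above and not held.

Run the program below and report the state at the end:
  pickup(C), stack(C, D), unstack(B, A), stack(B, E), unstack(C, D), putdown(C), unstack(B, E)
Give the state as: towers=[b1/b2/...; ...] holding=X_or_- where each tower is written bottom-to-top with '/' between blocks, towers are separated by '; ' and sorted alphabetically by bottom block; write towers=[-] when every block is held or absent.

step 1 (pickup(C)): towers=[A/B; D; E; F] holding=C
step 2 (stack(C, D)): towers=[A/B; D/C; E; F] holding=-
step 3 (unstack(B, A)): towers=[A; D/C; E; F] holding=B
step 4 (stack(B, E)): towers=[A; D/C; E/B; F] holding=-
step 5 (unstack(C, D)): towers=[A; D; E/B; F] holding=C
step 6 (putdown(C)): towers=[A; C; D; E/B; F] holding=-
step 7 (unstack(B, E)): towers=[A; C; D; E; F] holding=B

towers=[A; C; D; E; F] holding=B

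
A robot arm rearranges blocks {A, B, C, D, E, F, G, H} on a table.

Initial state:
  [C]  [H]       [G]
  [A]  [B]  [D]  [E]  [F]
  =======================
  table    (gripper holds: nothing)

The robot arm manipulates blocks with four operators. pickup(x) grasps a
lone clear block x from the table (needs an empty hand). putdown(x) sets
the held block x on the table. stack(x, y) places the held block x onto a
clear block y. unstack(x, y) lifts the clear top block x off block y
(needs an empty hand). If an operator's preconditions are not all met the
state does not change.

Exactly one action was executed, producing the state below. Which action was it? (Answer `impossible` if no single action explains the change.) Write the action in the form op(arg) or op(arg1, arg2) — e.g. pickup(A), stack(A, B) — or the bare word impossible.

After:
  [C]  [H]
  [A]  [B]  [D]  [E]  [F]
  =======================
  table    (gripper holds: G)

target: towers=[A/C; B/H; D; E; F] holding=G
     unstack(G, E) → towers=[A/C; B/H; D; E; F] holding=G  ← match
     unstack(H, B) → towers=[A/C; B; D; E/G; F] holding=H
         pickup(F) → towers=[A/C; B/H; D; E/G] holding=F
         pickup(D) → towers=[A/C; B/H; E/G; F] holding=D
     unstack(C, A) → towers=[A; B/H; D; E/G; F] holding=C

unstack(G, E)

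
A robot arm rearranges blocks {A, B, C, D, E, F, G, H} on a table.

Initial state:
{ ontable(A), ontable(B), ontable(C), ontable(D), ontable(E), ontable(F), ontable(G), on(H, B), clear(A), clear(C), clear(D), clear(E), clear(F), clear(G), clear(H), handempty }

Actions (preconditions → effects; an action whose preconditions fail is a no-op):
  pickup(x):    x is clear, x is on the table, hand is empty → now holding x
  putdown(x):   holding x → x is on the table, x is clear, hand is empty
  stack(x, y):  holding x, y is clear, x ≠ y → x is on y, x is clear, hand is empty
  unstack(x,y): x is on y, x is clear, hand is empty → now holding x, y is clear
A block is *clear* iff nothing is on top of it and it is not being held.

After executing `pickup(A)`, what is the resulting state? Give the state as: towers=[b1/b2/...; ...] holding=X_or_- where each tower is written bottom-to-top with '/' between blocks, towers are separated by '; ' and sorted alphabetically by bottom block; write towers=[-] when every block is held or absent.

towers=[B/H; C; D; E; F; G] holding=A

before: towers=[A; B/H; C; D; E; F; G] holding=-
pre[pickup(A)]: clear(A) ok, ontable(A) ok, handempty ok
all met → apply pickup(A)
after:  towers=[B/H; C; D; E; F; G] holding=A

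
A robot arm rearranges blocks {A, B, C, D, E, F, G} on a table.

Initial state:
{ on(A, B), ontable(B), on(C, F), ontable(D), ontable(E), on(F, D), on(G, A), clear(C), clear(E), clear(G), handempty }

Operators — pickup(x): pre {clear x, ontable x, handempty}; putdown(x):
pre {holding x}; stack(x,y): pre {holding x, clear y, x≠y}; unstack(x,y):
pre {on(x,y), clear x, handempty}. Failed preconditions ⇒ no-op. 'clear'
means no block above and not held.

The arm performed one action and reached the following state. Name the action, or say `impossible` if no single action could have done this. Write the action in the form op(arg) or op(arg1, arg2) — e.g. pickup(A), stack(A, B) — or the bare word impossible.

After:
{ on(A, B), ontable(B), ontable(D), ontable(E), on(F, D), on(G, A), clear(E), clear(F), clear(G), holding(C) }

target: towers=[B/A/G; D/F; E] holding=C
     unstack(G, A) → towers=[B/A; D/F/C; E] holding=G
         pickup(E) → towers=[B/A/G; D/F/C] holding=E
     unstack(C, F) → towers=[B/A/G; D/F; E] holding=C  ← match

unstack(C, F)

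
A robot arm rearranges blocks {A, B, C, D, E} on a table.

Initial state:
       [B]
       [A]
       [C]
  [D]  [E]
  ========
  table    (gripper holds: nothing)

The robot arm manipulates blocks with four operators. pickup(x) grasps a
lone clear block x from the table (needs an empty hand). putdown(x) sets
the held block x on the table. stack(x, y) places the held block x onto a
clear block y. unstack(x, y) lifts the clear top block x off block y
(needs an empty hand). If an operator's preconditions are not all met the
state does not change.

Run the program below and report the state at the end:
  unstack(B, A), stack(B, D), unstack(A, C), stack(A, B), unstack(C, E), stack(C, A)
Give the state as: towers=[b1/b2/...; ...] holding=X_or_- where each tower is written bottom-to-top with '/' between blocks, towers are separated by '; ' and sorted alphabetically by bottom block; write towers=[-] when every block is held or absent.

towers=[D/B/A/C; E] holding=-

step 1 (unstack(B, A)): towers=[D; E/C/A] holding=B
step 2 (stack(B, D)): towers=[D/B; E/C/A] holding=-
step 3 (unstack(A, C)): towers=[D/B; E/C] holding=A
step 4 (stack(A, B)): towers=[D/B/A; E/C] holding=-
step 5 (unstack(C, E)): towers=[D/B/A; E] holding=C
step 6 (stack(C, A)): towers=[D/B/A/C; E] holding=-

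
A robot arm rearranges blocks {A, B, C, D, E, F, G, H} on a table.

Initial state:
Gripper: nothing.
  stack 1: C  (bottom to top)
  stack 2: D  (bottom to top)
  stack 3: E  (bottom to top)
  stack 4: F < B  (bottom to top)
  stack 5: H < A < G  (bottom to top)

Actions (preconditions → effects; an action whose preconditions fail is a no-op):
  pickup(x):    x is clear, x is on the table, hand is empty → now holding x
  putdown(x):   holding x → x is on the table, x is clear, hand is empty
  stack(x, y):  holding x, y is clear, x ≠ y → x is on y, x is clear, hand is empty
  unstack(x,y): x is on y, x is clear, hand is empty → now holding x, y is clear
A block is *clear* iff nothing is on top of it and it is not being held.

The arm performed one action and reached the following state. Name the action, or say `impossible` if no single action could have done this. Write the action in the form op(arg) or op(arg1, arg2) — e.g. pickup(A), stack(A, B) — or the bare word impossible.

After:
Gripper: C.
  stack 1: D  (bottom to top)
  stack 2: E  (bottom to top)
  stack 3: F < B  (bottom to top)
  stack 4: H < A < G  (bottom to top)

target: towers=[D; E; F/B; H/A/G] holding=C
     unstack(G, A) → towers=[C; D; E; F/B; H/A] holding=G
         pickup(E) → towers=[C; D; F/B; H/A/G] holding=E
     unstack(B, F) → towers=[C; D; E; F; H/A/G] holding=B
         pickup(D) → towers=[C; E; F/B; H/A/G] holding=D
         pickup(C) → towers=[D; E; F/B; H/A/G] holding=C  ← match

pickup(C)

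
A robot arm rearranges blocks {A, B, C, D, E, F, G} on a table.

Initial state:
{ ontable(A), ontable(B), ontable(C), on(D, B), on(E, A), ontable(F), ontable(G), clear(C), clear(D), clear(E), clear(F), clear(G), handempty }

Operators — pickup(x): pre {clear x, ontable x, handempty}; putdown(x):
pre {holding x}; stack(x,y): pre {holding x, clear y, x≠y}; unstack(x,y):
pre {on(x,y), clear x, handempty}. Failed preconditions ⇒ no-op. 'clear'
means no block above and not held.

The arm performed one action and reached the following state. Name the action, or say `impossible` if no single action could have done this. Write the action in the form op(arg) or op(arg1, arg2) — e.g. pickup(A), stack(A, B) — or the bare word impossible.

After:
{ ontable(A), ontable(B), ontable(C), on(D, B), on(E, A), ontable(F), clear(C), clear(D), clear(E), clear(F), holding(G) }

pickup(G)

target: towers=[A/E; B/D; C; F] holding=G
         pickup(F) → towers=[A/E; B/D; C; G] holding=F
         pickup(G) → towers=[A/E; B/D; C; F] holding=G  ← match
     unstack(D, B) → towers=[A/E; B; C; F; G] holding=D
     unstack(E, A) → towers=[A; B/D; C; F; G] holding=E
         pickup(C) → towers=[A/E; B/D; F; G] holding=C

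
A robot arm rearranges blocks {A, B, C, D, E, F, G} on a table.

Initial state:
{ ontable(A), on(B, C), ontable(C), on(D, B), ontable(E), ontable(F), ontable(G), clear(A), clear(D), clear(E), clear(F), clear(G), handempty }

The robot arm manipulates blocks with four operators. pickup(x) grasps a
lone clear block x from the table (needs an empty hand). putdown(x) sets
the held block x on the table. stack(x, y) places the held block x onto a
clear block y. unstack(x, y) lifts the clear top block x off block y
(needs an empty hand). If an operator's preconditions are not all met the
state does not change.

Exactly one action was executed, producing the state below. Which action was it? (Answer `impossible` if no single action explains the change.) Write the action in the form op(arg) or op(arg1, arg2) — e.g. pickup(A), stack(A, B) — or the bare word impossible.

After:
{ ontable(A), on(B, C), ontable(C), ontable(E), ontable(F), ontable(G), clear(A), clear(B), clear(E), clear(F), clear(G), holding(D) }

target: towers=[A; C/B; E; F; G] holding=D
         pickup(F) → towers=[A; C/B/D; E; G] holding=F
         pickup(G) → towers=[A; C/B/D; E; F] holding=G
     unstack(D, B) → towers=[A; C/B; E; F; G] holding=D  ← match
         pickup(A) → towers=[C/B/D; E; F; G] holding=A
         pickup(E) → towers=[A; C/B/D; F; G] holding=E

unstack(D, B)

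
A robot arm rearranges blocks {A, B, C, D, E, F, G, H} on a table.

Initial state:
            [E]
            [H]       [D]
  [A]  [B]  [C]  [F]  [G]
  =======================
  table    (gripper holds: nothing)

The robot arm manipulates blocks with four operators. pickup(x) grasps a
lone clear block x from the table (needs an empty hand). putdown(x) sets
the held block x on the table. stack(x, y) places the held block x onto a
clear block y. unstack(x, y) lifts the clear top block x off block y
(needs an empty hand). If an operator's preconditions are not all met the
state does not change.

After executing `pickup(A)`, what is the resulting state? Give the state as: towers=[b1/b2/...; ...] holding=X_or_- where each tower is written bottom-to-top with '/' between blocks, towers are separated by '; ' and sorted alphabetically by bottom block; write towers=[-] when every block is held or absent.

towers=[B; C/H/E; F; G/D] holding=A

before: towers=[A; B; C/H/E; F; G/D] holding=-
pre[pickup(A)]: clear(A) ✓, ontable(A) ✓, handempty ✓
all met → apply pickup(A)
after:  towers=[B; C/H/E; F; G/D] holding=A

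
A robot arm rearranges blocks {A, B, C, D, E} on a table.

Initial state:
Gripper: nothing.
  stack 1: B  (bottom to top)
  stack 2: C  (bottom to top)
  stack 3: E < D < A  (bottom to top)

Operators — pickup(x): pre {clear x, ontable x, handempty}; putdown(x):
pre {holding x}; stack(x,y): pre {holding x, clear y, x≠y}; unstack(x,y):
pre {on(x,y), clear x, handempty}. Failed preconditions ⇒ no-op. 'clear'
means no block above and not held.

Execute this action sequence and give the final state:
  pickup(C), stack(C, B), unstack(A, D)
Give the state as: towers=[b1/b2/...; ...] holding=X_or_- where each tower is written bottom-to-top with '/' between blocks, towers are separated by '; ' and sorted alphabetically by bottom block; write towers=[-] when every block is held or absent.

step 1 (pickup(C)): towers=[B; E/D/A] holding=C
step 2 (stack(C, B)): towers=[B/C; E/D/A] holding=-
step 3 (unstack(A, D)): towers=[B/C; E/D] holding=A

towers=[B/C; E/D] holding=A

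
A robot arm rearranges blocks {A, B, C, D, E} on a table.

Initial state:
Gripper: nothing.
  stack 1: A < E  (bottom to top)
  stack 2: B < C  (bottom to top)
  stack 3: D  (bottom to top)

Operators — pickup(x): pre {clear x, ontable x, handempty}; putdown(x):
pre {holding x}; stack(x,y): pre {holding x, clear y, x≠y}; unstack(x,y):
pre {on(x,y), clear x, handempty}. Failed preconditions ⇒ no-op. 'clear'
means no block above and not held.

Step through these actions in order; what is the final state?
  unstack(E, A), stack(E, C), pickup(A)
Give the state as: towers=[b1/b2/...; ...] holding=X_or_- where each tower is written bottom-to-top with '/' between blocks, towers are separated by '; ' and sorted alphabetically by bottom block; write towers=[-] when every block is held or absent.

towers=[B/C/E; D] holding=A

step 1 (unstack(E, A)): towers=[A; B/C; D] holding=E
step 2 (stack(E, C)): towers=[A; B/C/E; D] holding=-
step 3 (pickup(A)): towers=[B/C/E; D] holding=A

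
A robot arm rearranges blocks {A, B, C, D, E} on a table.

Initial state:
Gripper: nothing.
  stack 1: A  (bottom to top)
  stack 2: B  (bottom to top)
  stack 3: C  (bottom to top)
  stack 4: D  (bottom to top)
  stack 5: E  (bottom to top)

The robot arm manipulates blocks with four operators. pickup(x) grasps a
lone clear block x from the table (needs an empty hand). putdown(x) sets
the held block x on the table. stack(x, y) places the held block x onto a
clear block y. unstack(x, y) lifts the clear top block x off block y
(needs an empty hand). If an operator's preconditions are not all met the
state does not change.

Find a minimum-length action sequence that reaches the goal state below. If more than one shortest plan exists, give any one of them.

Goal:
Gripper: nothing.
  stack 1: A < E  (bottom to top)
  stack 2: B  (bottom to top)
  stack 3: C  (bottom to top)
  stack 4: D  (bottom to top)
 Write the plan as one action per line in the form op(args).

pickup(E)
stack(E, A)

step 1 (pickup(E)): towers=[A; B; C; D] holding=E
step 2 (stack(E, A)): towers=[A/E; B; C; D] holding=-
goal check: towers=[A/E; B; C; D] holding=- — reached (length 2, optimal by BFS)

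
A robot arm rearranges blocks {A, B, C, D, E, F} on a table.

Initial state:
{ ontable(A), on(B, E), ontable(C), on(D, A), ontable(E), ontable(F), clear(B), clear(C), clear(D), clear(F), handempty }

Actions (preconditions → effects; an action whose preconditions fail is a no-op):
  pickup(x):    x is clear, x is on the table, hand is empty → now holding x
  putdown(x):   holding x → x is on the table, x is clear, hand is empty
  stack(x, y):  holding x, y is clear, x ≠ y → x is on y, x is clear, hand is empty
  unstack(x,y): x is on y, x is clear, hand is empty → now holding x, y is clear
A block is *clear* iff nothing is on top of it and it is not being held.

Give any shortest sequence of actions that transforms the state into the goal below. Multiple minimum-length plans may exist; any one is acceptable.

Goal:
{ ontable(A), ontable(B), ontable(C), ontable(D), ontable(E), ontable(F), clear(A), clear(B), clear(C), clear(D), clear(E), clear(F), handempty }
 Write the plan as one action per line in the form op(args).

step 1 (unstack(B, E)): towers=[A/D; C; E; F] holding=B
step 2 (putdown(B)): towers=[A/D; B; C; E; F] holding=-
step 3 (unstack(D, A)): towers=[A; B; C; E; F] holding=D
step 4 (putdown(D)): towers=[A; B; C; D; E; F] holding=-
goal check: towers=[A; B; C; D; E; F] holding=- — reached (length 4, optimal by BFS)

unstack(B, E)
putdown(B)
unstack(D, A)
putdown(D)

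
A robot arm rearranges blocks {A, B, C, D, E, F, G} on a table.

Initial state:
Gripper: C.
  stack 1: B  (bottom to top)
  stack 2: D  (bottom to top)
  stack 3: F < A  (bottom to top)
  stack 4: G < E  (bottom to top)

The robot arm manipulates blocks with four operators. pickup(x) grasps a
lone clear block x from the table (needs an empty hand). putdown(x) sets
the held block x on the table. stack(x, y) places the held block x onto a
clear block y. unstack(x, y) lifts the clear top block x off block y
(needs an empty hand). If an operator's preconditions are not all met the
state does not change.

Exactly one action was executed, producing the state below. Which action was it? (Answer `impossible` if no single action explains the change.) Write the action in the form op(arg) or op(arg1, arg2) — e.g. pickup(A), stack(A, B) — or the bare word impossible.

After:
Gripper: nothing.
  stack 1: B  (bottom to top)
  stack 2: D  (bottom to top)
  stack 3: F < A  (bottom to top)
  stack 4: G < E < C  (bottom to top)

stack(C, E)

target: towers=[B; D; F/A; G/E/C] holding=-
        putdown(C) → towers=[B; C; D; F/A; G/E] holding=-
       stack(C, B) → towers=[B/C; D; F/A; G/E] holding=-
       stack(C, D) → towers=[B; D/C; F/A; G/E] holding=-
       stack(C, A) → towers=[B; D; F/A/C; G/E] holding=-
       stack(C, E) → towers=[B; D; F/A; G/E/C] holding=-  ← match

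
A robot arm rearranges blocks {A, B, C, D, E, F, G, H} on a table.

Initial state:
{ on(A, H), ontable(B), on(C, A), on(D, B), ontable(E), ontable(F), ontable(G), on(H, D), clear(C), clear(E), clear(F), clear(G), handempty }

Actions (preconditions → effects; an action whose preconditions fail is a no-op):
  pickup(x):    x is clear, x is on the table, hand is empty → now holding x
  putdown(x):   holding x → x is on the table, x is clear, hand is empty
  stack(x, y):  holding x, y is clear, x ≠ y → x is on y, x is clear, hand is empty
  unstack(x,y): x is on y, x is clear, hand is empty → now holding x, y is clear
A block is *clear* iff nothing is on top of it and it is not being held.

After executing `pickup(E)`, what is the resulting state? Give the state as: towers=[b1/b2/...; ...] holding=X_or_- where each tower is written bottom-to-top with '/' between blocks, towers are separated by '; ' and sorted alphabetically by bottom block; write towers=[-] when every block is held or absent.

towers=[B/D/H/A/C; F; G] holding=E

before: towers=[B/D/H/A/C; E; F; G] holding=-
pre[pickup(E)]: clear(E) yes, ontable(E) yes, handempty yes
all met → apply pickup(E)
after:  towers=[B/D/H/A/C; F; G] holding=E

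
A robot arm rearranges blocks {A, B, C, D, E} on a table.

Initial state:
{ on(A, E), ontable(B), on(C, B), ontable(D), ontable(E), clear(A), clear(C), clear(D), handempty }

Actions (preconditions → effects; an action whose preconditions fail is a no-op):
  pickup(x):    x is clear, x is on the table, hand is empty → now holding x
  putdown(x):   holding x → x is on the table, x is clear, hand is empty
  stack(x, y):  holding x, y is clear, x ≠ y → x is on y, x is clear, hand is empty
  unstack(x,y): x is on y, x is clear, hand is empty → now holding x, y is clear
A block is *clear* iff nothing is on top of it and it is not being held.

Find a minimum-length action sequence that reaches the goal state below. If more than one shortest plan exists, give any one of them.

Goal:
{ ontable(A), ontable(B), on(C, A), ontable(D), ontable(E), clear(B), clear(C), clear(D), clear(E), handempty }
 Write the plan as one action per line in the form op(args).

unstack(A, E)
putdown(A)
unstack(C, B)
stack(C, A)

step 1 (unstack(A, E)): towers=[B/C; D; E] holding=A
step 2 (putdown(A)): towers=[A; B/C; D; E] holding=-
step 3 (unstack(C, B)): towers=[A; B; D; E] holding=C
step 4 (stack(C, A)): towers=[A/C; B; D; E] holding=-
goal check: towers=[A/C; B; D; E] holding=- — reached (length 4, optimal by BFS)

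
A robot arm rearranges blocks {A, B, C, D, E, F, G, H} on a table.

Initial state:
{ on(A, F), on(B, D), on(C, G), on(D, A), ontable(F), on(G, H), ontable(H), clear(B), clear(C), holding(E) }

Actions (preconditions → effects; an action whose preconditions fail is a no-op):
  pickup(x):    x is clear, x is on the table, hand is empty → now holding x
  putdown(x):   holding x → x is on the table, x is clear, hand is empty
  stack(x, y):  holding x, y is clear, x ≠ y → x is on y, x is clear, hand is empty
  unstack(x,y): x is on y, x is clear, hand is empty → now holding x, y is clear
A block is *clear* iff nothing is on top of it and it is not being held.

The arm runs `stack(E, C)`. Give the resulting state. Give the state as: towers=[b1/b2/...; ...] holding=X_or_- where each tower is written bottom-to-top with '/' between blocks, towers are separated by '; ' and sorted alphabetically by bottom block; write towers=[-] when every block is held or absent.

before: towers=[F/A/D/B; H/G/C] holding=E
pre[stack(E, C)]: holding(E) ✓, clear(C) ✓, E≠C ✓
all met → apply stack(E, C)
after:  towers=[F/A/D/B; H/G/C/E] holding=-

towers=[F/A/D/B; H/G/C/E] holding=-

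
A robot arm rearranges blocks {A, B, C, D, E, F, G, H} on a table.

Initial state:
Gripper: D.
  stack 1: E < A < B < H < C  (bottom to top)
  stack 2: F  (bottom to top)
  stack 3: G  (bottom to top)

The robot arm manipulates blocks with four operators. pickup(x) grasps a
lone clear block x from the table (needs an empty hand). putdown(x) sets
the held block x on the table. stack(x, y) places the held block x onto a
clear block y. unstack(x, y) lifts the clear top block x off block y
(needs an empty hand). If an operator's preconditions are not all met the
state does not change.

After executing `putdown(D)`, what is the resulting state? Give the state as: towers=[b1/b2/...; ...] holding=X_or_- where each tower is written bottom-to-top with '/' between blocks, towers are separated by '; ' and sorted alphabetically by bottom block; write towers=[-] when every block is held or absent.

towers=[D; E/A/B/H/C; F; G] holding=-

before: towers=[E/A/B/H/C; F; G] holding=D
pre[putdown(D)]: holding(D) yes
all met → apply putdown(D)
after:  towers=[D; E/A/B/H/C; F; G] holding=-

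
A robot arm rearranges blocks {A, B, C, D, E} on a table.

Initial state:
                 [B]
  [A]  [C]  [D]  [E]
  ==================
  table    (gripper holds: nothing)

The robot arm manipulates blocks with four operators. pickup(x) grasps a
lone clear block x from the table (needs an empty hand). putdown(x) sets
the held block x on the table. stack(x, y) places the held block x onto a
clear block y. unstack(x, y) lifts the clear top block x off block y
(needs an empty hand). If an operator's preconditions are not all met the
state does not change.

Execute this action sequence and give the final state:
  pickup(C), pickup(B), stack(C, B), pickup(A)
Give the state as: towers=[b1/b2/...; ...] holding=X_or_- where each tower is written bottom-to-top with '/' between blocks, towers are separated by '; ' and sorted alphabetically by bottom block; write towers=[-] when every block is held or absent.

step 1 (pickup(C)): towers=[A; D; E/B] holding=C
step 2 (pickup(B)) [no-op]: towers=[A; D; E/B] holding=C
step 3 (stack(C, B)): towers=[A; D; E/B/C] holding=-
step 4 (pickup(A)): towers=[D; E/B/C] holding=A

towers=[D; E/B/C] holding=A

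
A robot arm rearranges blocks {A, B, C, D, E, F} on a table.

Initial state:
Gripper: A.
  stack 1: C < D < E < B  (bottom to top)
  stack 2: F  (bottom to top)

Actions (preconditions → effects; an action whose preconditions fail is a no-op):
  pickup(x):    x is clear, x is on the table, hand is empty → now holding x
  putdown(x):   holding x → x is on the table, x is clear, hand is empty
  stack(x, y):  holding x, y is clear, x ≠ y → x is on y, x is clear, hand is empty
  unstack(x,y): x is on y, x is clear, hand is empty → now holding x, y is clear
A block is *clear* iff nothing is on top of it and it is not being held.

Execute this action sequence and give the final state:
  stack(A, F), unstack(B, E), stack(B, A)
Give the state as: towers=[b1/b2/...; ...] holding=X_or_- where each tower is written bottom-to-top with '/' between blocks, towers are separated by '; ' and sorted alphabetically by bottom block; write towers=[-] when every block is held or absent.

step 1 (stack(A, F)): towers=[C/D/E/B; F/A] holding=-
step 2 (unstack(B, E)): towers=[C/D/E; F/A] holding=B
step 3 (stack(B, A)): towers=[C/D/E; F/A/B] holding=-

towers=[C/D/E; F/A/B] holding=-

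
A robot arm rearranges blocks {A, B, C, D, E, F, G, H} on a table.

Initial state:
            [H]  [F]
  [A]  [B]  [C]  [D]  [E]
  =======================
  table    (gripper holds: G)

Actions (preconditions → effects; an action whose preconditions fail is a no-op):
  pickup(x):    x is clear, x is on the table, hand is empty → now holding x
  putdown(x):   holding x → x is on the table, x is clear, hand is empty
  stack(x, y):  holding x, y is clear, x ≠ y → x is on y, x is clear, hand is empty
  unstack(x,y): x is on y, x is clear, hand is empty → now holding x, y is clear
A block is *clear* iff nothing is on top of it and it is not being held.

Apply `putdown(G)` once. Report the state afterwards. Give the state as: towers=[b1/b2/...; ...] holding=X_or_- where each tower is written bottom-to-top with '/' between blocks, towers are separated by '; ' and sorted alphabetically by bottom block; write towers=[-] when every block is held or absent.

before: towers=[A; B; C/H; D/F; E] holding=G
pre[putdown(G)]: holding(G) ok
all met → apply putdown(G)
after:  towers=[A; B; C/H; D/F; E; G] holding=-

towers=[A; B; C/H; D/F; E; G] holding=-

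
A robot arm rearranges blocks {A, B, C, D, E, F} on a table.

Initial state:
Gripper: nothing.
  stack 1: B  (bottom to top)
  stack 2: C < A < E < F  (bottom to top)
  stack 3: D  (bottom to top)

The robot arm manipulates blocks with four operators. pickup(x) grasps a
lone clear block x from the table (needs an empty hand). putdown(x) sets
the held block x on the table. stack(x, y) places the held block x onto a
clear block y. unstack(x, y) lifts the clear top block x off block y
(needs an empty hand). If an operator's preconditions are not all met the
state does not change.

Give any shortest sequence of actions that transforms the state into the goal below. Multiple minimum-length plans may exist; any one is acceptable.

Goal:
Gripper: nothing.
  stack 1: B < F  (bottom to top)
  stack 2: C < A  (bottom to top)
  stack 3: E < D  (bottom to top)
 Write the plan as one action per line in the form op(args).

unstack(F, E)
stack(F, B)
unstack(E, A)
putdown(E)
pickup(D)
stack(D, E)

step 1 (unstack(F, E)): towers=[B; C/A/E; D] holding=F
step 2 (stack(F, B)): towers=[B/F; C/A/E; D] holding=-
step 3 (unstack(E, A)): towers=[B/F; C/A; D] holding=E
step 4 (putdown(E)): towers=[B/F; C/A; D; E] holding=-
step 5 (pickup(D)): towers=[B/F; C/A; E] holding=D
step 6 (stack(D, E)): towers=[B/F; C/A; E/D] holding=-
goal check: towers=[B/F; C/A; E/D] holding=- — reached (length 6, optimal by BFS)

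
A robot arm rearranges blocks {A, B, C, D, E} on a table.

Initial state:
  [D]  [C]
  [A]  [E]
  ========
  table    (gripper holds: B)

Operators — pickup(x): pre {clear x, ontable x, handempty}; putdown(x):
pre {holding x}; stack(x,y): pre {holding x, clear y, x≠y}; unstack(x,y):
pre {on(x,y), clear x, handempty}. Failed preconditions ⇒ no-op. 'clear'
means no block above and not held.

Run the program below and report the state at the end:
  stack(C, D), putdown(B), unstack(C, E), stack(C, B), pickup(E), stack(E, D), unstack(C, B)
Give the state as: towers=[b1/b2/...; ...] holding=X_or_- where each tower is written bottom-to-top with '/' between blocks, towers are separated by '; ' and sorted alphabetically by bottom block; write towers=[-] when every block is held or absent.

step 1 (stack(C, D)) [no-op]: towers=[A/D; E/C] holding=B
step 2 (putdown(B)): towers=[A/D; B; E/C] holding=-
step 3 (unstack(C, E)): towers=[A/D; B; E] holding=C
step 4 (stack(C, B)): towers=[A/D; B/C; E] holding=-
step 5 (pickup(E)): towers=[A/D; B/C] holding=E
step 6 (stack(E, D)): towers=[A/D/E; B/C] holding=-
step 7 (unstack(C, B)): towers=[A/D/E; B] holding=C

towers=[A/D/E; B] holding=C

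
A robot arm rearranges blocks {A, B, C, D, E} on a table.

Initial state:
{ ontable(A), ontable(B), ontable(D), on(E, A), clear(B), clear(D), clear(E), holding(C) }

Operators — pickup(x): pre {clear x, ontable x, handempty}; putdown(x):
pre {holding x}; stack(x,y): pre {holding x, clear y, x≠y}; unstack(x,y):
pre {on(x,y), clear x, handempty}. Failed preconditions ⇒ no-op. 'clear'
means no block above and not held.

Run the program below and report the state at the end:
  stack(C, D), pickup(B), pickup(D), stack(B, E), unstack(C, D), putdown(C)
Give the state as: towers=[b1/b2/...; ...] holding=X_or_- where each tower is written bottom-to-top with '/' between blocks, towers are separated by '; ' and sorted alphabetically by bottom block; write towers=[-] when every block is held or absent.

step 1 (stack(C, D)): towers=[A/E; B; D/C] holding=-
step 2 (pickup(B)): towers=[A/E; D/C] holding=B
step 3 (pickup(D)) [no-op]: towers=[A/E; D/C] holding=B
step 4 (stack(B, E)): towers=[A/E/B; D/C] holding=-
step 5 (unstack(C, D)): towers=[A/E/B; D] holding=C
step 6 (putdown(C)): towers=[A/E/B; C; D] holding=-

towers=[A/E/B; C; D] holding=-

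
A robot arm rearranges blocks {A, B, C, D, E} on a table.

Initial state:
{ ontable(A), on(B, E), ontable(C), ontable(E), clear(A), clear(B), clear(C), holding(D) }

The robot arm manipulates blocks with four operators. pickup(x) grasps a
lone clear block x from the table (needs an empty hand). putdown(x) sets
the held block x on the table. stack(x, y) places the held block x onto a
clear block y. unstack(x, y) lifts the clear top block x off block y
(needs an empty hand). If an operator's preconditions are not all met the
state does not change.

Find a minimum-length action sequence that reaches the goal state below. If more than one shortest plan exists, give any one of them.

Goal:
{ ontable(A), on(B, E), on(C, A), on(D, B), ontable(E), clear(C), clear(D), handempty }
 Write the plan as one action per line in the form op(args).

stack(D, B)
pickup(C)
stack(C, A)

step 1 (stack(D, B)): towers=[A; C; E/B/D] holding=-
step 2 (pickup(C)): towers=[A; E/B/D] holding=C
step 3 (stack(C, A)): towers=[A/C; E/B/D] holding=-
goal check: towers=[A/C; E/B/D] holding=- — reached (length 3, optimal by BFS)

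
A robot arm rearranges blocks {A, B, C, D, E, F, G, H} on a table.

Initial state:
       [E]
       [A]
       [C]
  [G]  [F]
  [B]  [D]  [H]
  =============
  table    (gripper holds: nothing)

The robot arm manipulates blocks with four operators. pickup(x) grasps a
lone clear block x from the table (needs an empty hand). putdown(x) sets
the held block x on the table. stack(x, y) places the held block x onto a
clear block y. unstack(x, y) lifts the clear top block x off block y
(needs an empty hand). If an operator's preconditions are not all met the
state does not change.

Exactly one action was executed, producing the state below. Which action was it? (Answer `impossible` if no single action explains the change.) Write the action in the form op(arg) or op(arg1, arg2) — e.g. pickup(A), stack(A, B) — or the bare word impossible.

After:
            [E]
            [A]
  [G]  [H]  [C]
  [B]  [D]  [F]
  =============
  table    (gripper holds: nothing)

impossible

target: towers=[B/G; D/H; F/C/A/E] holding=-
     unstack(G, B) → towers=[B; D/F/C/A/E; H] holding=G
     unstack(E, A) → towers=[B/G; D/F/C/A; H] holding=E
         pickup(H) → towers=[B/G; D/F/C/A/E] holding=H
none of the 3 applicable actions match → impossible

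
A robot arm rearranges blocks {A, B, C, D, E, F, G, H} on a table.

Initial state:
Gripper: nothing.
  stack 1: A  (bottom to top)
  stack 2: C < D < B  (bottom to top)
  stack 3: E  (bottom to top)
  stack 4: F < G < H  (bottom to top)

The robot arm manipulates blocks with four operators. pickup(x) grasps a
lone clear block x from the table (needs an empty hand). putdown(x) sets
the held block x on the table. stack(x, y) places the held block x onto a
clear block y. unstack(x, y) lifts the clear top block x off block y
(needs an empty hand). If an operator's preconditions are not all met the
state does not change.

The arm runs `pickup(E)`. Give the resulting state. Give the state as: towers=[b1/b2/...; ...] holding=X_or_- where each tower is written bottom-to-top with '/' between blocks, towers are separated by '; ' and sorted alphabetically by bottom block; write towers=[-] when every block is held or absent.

before: towers=[A; C/D/B; E; F/G/H] holding=-
pre[pickup(E)]: clear(E) ok, ontable(E) ok, handempty ok
all met → apply pickup(E)
after:  towers=[A; C/D/B; F/G/H] holding=E

towers=[A; C/D/B; F/G/H] holding=E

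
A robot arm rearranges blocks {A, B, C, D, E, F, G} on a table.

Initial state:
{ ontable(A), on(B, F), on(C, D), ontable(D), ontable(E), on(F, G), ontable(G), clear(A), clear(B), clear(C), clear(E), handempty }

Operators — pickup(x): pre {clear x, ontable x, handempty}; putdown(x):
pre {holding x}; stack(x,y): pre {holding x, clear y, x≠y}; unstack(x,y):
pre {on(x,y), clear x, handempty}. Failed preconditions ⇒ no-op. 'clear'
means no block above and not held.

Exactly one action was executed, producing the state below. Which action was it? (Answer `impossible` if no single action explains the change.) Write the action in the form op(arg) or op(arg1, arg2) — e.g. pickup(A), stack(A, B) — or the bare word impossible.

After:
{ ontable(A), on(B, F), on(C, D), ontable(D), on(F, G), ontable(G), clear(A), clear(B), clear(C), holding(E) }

target: towers=[A; D/C; G/F/B] holding=E
     unstack(B, F) → towers=[A; D/C; E; G/F] holding=B
         pickup(A) → towers=[D/C; E; G/F/B] holding=A
         pickup(E) → towers=[A; D/C; G/F/B] holding=E  ← match
     unstack(C, D) → towers=[A; D; E; G/F/B] holding=C

pickup(E)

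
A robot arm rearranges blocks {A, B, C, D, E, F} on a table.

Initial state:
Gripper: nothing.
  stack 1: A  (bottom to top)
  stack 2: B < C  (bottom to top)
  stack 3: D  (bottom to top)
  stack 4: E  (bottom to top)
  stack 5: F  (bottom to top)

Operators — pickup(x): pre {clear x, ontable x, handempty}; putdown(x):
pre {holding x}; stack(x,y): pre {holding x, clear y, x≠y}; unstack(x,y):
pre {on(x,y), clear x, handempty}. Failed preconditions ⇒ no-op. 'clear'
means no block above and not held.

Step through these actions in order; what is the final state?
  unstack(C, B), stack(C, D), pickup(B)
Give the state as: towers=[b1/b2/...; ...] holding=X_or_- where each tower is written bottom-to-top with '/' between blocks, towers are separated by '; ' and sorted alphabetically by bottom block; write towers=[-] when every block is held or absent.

step 1 (unstack(C, B)): towers=[A; B; D; E; F] holding=C
step 2 (stack(C, D)): towers=[A; B; D/C; E; F] holding=-
step 3 (pickup(B)): towers=[A; D/C; E; F] holding=B

towers=[A; D/C; E; F] holding=B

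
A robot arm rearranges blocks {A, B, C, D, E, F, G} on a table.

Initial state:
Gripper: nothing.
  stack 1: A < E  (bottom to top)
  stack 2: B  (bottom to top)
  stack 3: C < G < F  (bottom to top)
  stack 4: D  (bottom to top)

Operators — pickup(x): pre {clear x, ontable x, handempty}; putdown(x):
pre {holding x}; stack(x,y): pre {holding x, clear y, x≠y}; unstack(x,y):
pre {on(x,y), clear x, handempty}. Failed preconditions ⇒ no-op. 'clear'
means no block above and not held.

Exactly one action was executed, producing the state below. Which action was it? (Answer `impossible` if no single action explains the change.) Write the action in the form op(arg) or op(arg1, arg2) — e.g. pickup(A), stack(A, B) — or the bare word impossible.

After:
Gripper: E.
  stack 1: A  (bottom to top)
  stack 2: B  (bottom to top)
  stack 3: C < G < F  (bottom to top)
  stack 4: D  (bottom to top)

unstack(E, A)

target: towers=[A; B; C/G/F; D] holding=E
         pickup(B) → towers=[A/E; C/G/F; D] holding=B
     unstack(F, G) → towers=[A/E; B; C/G; D] holding=F
         pickup(D) → towers=[A/E; B; C/G/F] holding=D
     unstack(E, A) → towers=[A; B; C/G/F; D] holding=E  ← match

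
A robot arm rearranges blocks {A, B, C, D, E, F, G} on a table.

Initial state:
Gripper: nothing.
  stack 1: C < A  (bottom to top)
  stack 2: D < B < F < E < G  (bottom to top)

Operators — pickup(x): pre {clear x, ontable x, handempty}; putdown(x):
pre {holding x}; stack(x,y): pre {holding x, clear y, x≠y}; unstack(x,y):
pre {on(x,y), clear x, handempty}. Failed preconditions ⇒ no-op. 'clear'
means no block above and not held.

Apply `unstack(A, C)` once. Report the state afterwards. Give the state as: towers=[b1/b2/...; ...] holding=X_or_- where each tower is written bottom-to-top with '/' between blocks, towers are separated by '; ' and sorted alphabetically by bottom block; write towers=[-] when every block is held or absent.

before: towers=[C/A; D/B/F/E/G] holding=-
pre[unstack(A, C)]: on(A,C) yes, clear(A) yes, handempty yes
all met → apply unstack(A, C)
after:  towers=[C; D/B/F/E/G] holding=A

towers=[C; D/B/F/E/G] holding=A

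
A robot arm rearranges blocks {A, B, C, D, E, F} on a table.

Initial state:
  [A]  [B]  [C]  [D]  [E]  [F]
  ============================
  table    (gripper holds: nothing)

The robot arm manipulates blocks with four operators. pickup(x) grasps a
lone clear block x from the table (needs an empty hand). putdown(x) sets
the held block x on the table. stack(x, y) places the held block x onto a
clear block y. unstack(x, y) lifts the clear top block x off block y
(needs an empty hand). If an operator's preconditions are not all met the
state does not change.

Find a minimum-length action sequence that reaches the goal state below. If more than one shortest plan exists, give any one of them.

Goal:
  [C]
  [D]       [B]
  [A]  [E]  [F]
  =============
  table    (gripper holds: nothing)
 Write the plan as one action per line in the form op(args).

pickup(B)
stack(B, F)
pickup(D)
stack(D, A)
pickup(C)
stack(C, D)

step 1 (pickup(B)): towers=[A; C; D; E; F] holding=B
step 2 (stack(B, F)): towers=[A; C; D; E; F/B] holding=-
step 3 (pickup(D)): towers=[A; C; E; F/B] holding=D
step 4 (stack(D, A)): towers=[A/D; C; E; F/B] holding=-
step 5 (pickup(C)): towers=[A/D; E; F/B] holding=C
step 6 (stack(C, D)): towers=[A/D/C; E; F/B] holding=-
goal check: towers=[A/D/C; E; F/B] holding=- — reached (length 6, optimal by BFS)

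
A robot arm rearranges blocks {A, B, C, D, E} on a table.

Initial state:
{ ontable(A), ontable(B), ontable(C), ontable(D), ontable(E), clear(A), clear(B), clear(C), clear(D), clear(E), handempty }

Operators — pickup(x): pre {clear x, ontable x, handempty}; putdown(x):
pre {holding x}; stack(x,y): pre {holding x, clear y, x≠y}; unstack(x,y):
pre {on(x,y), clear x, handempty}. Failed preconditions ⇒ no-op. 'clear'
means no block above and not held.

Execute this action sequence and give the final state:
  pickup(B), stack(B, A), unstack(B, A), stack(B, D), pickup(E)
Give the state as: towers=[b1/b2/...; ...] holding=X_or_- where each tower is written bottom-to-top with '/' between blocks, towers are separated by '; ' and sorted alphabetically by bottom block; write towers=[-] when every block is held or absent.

step 1 (pickup(B)): towers=[A; C; D; E] holding=B
step 2 (stack(B, A)): towers=[A/B; C; D; E] holding=-
step 3 (unstack(B, A)): towers=[A; C; D; E] holding=B
step 4 (stack(B, D)): towers=[A; C; D/B; E] holding=-
step 5 (pickup(E)): towers=[A; C; D/B] holding=E

towers=[A; C; D/B] holding=E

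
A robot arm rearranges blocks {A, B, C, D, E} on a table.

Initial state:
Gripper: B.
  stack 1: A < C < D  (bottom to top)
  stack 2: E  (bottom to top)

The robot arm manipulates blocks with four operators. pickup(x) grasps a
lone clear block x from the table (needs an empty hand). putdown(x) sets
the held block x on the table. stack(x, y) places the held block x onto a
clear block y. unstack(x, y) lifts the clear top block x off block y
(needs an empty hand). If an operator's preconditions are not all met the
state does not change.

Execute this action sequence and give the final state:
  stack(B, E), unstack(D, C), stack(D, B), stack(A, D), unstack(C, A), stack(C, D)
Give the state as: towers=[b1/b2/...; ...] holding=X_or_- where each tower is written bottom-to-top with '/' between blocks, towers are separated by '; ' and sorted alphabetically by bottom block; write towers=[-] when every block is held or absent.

towers=[A; E/B/D/C] holding=-

step 1 (stack(B, E)): towers=[A/C/D; E/B] holding=-
step 2 (unstack(D, C)): towers=[A/C; E/B] holding=D
step 3 (stack(D, B)): towers=[A/C; E/B/D] holding=-
step 4 (stack(A, D)) [no-op]: towers=[A/C; E/B/D] holding=-
step 5 (unstack(C, A)): towers=[A; E/B/D] holding=C
step 6 (stack(C, D)): towers=[A; E/B/D/C] holding=-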